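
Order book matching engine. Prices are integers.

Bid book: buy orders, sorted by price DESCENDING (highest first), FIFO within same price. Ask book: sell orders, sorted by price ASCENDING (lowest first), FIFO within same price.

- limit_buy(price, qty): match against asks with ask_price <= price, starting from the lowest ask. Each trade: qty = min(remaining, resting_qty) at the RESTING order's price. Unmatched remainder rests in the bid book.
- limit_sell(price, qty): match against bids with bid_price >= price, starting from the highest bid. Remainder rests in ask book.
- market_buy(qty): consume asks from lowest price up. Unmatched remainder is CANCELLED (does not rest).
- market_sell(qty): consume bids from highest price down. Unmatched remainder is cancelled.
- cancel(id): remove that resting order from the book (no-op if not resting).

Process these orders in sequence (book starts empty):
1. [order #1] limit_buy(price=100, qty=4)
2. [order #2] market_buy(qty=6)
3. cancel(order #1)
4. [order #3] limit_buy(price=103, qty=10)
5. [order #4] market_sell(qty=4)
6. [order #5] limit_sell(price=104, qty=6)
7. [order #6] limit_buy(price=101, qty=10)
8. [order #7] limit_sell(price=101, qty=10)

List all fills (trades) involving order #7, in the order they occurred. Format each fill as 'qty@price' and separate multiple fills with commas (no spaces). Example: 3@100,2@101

Answer: 6@103,4@101

Derivation:
After op 1 [order #1] limit_buy(price=100, qty=4): fills=none; bids=[#1:4@100] asks=[-]
After op 2 [order #2] market_buy(qty=6): fills=none; bids=[#1:4@100] asks=[-]
After op 3 cancel(order #1): fills=none; bids=[-] asks=[-]
After op 4 [order #3] limit_buy(price=103, qty=10): fills=none; bids=[#3:10@103] asks=[-]
After op 5 [order #4] market_sell(qty=4): fills=#3x#4:4@103; bids=[#3:6@103] asks=[-]
After op 6 [order #5] limit_sell(price=104, qty=6): fills=none; bids=[#3:6@103] asks=[#5:6@104]
After op 7 [order #6] limit_buy(price=101, qty=10): fills=none; bids=[#3:6@103 #6:10@101] asks=[#5:6@104]
After op 8 [order #7] limit_sell(price=101, qty=10): fills=#3x#7:6@103 #6x#7:4@101; bids=[#6:6@101] asks=[#5:6@104]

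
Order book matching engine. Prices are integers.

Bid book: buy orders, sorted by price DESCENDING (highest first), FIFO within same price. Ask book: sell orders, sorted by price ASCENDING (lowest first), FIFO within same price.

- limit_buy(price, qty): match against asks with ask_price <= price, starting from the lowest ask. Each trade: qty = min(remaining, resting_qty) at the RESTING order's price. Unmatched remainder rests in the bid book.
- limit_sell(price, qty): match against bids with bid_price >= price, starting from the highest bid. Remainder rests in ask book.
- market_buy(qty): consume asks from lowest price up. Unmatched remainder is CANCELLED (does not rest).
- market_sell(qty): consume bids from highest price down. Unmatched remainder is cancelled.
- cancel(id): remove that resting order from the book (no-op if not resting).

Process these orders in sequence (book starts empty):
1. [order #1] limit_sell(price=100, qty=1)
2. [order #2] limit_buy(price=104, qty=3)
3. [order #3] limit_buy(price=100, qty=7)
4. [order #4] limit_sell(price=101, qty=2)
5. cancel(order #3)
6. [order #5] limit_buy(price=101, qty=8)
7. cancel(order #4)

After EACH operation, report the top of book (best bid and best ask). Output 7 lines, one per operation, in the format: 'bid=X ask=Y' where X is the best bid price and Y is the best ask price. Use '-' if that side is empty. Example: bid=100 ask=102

Answer: bid=- ask=100
bid=104 ask=-
bid=104 ask=-
bid=100 ask=-
bid=- ask=-
bid=101 ask=-
bid=101 ask=-

Derivation:
After op 1 [order #1] limit_sell(price=100, qty=1): fills=none; bids=[-] asks=[#1:1@100]
After op 2 [order #2] limit_buy(price=104, qty=3): fills=#2x#1:1@100; bids=[#2:2@104] asks=[-]
After op 3 [order #3] limit_buy(price=100, qty=7): fills=none; bids=[#2:2@104 #3:7@100] asks=[-]
After op 4 [order #4] limit_sell(price=101, qty=2): fills=#2x#4:2@104; bids=[#3:7@100] asks=[-]
After op 5 cancel(order #3): fills=none; bids=[-] asks=[-]
After op 6 [order #5] limit_buy(price=101, qty=8): fills=none; bids=[#5:8@101] asks=[-]
After op 7 cancel(order #4): fills=none; bids=[#5:8@101] asks=[-]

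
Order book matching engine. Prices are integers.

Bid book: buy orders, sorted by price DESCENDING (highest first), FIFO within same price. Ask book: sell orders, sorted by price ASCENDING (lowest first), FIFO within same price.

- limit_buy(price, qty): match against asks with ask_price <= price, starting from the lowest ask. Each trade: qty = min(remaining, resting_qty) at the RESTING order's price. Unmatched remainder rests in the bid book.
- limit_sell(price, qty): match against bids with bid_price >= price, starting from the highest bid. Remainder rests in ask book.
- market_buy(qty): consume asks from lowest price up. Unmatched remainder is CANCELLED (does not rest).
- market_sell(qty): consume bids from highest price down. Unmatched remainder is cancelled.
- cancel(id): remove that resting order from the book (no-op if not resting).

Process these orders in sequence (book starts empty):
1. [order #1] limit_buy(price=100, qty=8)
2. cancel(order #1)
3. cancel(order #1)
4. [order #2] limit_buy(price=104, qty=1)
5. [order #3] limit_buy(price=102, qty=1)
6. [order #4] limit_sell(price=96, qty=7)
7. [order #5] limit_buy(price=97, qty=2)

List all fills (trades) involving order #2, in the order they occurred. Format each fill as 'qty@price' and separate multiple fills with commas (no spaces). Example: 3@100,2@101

After op 1 [order #1] limit_buy(price=100, qty=8): fills=none; bids=[#1:8@100] asks=[-]
After op 2 cancel(order #1): fills=none; bids=[-] asks=[-]
After op 3 cancel(order #1): fills=none; bids=[-] asks=[-]
After op 4 [order #2] limit_buy(price=104, qty=1): fills=none; bids=[#2:1@104] asks=[-]
After op 5 [order #3] limit_buy(price=102, qty=1): fills=none; bids=[#2:1@104 #3:1@102] asks=[-]
After op 6 [order #4] limit_sell(price=96, qty=7): fills=#2x#4:1@104 #3x#4:1@102; bids=[-] asks=[#4:5@96]
After op 7 [order #5] limit_buy(price=97, qty=2): fills=#5x#4:2@96; bids=[-] asks=[#4:3@96]

Answer: 1@104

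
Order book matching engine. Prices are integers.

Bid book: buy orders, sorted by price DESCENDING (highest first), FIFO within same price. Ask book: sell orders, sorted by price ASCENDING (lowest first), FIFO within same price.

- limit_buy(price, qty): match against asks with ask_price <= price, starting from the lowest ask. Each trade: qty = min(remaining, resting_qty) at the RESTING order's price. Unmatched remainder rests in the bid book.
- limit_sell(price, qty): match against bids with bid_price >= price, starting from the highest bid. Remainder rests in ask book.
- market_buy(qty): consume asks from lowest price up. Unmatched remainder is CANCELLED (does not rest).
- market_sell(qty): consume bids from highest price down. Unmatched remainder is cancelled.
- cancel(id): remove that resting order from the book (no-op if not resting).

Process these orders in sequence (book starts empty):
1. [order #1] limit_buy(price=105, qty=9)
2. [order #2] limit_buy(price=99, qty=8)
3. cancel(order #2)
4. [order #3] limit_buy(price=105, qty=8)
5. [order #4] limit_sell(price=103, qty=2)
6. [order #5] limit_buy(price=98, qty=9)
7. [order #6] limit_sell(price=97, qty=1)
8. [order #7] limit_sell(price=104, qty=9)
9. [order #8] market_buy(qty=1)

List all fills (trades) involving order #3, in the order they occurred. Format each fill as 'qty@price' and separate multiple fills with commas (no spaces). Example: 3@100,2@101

Answer: 3@105

Derivation:
After op 1 [order #1] limit_buy(price=105, qty=9): fills=none; bids=[#1:9@105] asks=[-]
After op 2 [order #2] limit_buy(price=99, qty=8): fills=none; bids=[#1:9@105 #2:8@99] asks=[-]
After op 3 cancel(order #2): fills=none; bids=[#1:9@105] asks=[-]
After op 4 [order #3] limit_buy(price=105, qty=8): fills=none; bids=[#1:9@105 #3:8@105] asks=[-]
After op 5 [order #4] limit_sell(price=103, qty=2): fills=#1x#4:2@105; bids=[#1:7@105 #3:8@105] asks=[-]
After op 6 [order #5] limit_buy(price=98, qty=9): fills=none; bids=[#1:7@105 #3:8@105 #5:9@98] asks=[-]
After op 7 [order #6] limit_sell(price=97, qty=1): fills=#1x#6:1@105; bids=[#1:6@105 #3:8@105 #5:9@98] asks=[-]
After op 8 [order #7] limit_sell(price=104, qty=9): fills=#1x#7:6@105 #3x#7:3@105; bids=[#3:5@105 #5:9@98] asks=[-]
After op 9 [order #8] market_buy(qty=1): fills=none; bids=[#3:5@105 #5:9@98] asks=[-]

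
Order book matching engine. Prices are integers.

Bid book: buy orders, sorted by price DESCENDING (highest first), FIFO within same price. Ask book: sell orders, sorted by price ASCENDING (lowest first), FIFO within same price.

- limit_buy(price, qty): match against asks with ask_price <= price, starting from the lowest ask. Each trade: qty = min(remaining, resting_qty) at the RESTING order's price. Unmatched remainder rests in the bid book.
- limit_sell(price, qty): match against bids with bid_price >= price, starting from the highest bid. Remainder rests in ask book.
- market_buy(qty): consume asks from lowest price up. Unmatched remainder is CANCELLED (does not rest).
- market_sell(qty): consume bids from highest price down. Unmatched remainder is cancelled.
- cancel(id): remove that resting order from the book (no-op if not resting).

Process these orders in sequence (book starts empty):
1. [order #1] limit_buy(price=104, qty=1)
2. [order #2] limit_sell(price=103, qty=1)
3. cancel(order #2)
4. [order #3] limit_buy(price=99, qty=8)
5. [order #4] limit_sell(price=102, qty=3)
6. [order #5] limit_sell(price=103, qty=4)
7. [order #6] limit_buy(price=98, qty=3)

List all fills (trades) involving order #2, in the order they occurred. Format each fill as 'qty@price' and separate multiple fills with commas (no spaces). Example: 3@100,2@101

After op 1 [order #1] limit_buy(price=104, qty=1): fills=none; bids=[#1:1@104] asks=[-]
After op 2 [order #2] limit_sell(price=103, qty=1): fills=#1x#2:1@104; bids=[-] asks=[-]
After op 3 cancel(order #2): fills=none; bids=[-] asks=[-]
After op 4 [order #3] limit_buy(price=99, qty=8): fills=none; bids=[#3:8@99] asks=[-]
After op 5 [order #4] limit_sell(price=102, qty=3): fills=none; bids=[#3:8@99] asks=[#4:3@102]
After op 6 [order #5] limit_sell(price=103, qty=4): fills=none; bids=[#3:8@99] asks=[#4:3@102 #5:4@103]
After op 7 [order #6] limit_buy(price=98, qty=3): fills=none; bids=[#3:8@99 #6:3@98] asks=[#4:3@102 #5:4@103]

Answer: 1@104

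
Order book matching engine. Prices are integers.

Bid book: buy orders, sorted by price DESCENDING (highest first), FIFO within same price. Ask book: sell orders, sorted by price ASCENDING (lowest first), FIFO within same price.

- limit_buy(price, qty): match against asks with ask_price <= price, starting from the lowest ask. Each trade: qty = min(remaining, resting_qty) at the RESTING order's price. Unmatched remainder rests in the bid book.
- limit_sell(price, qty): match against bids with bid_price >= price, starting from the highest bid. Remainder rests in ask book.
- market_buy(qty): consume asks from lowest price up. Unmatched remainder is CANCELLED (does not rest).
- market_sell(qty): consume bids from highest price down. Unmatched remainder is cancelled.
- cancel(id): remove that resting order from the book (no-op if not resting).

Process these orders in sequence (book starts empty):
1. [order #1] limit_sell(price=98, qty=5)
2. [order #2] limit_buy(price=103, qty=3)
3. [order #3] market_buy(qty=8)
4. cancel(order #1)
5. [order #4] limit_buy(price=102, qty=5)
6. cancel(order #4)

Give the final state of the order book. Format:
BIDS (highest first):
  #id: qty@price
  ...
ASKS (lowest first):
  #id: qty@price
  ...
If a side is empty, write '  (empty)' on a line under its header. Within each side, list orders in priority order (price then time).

After op 1 [order #1] limit_sell(price=98, qty=5): fills=none; bids=[-] asks=[#1:5@98]
After op 2 [order #2] limit_buy(price=103, qty=3): fills=#2x#1:3@98; bids=[-] asks=[#1:2@98]
After op 3 [order #3] market_buy(qty=8): fills=#3x#1:2@98; bids=[-] asks=[-]
After op 4 cancel(order #1): fills=none; bids=[-] asks=[-]
After op 5 [order #4] limit_buy(price=102, qty=5): fills=none; bids=[#4:5@102] asks=[-]
After op 6 cancel(order #4): fills=none; bids=[-] asks=[-]

Answer: BIDS (highest first):
  (empty)
ASKS (lowest first):
  (empty)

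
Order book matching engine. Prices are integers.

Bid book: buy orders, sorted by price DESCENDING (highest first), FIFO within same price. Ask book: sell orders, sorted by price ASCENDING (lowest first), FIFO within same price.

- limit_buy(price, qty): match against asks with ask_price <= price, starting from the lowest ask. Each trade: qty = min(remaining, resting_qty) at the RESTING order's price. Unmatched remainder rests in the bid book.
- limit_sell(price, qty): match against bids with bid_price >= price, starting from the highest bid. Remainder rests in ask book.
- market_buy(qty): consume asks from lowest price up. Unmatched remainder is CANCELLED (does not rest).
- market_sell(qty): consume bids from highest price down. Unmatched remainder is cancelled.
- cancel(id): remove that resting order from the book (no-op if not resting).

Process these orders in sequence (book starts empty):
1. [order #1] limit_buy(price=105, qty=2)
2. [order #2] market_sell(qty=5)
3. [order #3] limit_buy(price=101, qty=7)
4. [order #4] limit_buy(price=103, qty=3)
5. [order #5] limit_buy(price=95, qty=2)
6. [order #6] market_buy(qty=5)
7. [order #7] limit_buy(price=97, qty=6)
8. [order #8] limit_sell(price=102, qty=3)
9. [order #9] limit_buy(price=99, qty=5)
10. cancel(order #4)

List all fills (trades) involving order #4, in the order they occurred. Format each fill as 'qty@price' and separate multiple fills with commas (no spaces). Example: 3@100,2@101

After op 1 [order #1] limit_buy(price=105, qty=2): fills=none; bids=[#1:2@105] asks=[-]
After op 2 [order #2] market_sell(qty=5): fills=#1x#2:2@105; bids=[-] asks=[-]
After op 3 [order #3] limit_buy(price=101, qty=7): fills=none; bids=[#3:7@101] asks=[-]
After op 4 [order #4] limit_buy(price=103, qty=3): fills=none; bids=[#4:3@103 #3:7@101] asks=[-]
After op 5 [order #5] limit_buy(price=95, qty=2): fills=none; bids=[#4:3@103 #3:7@101 #5:2@95] asks=[-]
After op 6 [order #6] market_buy(qty=5): fills=none; bids=[#4:3@103 #3:7@101 #5:2@95] asks=[-]
After op 7 [order #7] limit_buy(price=97, qty=6): fills=none; bids=[#4:3@103 #3:7@101 #7:6@97 #5:2@95] asks=[-]
After op 8 [order #8] limit_sell(price=102, qty=3): fills=#4x#8:3@103; bids=[#3:7@101 #7:6@97 #5:2@95] asks=[-]
After op 9 [order #9] limit_buy(price=99, qty=5): fills=none; bids=[#3:7@101 #9:5@99 #7:6@97 #5:2@95] asks=[-]
After op 10 cancel(order #4): fills=none; bids=[#3:7@101 #9:5@99 #7:6@97 #5:2@95] asks=[-]

Answer: 3@103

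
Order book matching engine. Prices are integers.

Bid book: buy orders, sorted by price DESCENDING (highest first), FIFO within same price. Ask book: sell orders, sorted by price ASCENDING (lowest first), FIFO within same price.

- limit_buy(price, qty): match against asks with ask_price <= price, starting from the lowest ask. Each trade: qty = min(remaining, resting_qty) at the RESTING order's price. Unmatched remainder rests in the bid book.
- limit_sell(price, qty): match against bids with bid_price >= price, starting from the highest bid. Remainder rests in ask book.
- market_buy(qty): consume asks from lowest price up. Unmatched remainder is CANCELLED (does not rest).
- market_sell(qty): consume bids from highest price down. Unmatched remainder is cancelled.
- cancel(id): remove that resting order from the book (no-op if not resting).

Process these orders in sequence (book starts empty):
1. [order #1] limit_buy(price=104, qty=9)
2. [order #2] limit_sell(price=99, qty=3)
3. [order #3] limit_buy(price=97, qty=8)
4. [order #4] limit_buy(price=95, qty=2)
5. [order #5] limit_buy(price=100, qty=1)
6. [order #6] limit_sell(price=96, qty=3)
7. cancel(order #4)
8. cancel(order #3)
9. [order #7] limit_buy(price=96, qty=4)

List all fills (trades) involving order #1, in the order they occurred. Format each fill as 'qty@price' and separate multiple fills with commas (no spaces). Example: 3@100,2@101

After op 1 [order #1] limit_buy(price=104, qty=9): fills=none; bids=[#1:9@104] asks=[-]
After op 2 [order #2] limit_sell(price=99, qty=3): fills=#1x#2:3@104; bids=[#1:6@104] asks=[-]
After op 3 [order #3] limit_buy(price=97, qty=8): fills=none; bids=[#1:6@104 #3:8@97] asks=[-]
After op 4 [order #4] limit_buy(price=95, qty=2): fills=none; bids=[#1:6@104 #3:8@97 #4:2@95] asks=[-]
After op 5 [order #5] limit_buy(price=100, qty=1): fills=none; bids=[#1:6@104 #5:1@100 #3:8@97 #4:2@95] asks=[-]
After op 6 [order #6] limit_sell(price=96, qty=3): fills=#1x#6:3@104; bids=[#1:3@104 #5:1@100 #3:8@97 #4:2@95] asks=[-]
After op 7 cancel(order #4): fills=none; bids=[#1:3@104 #5:1@100 #3:8@97] asks=[-]
After op 8 cancel(order #3): fills=none; bids=[#1:3@104 #5:1@100] asks=[-]
After op 9 [order #7] limit_buy(price=96, qty=4): fills=none; bids=[#1:3@104 #5:1@100 #7:4@96] asks=[-]

Answer: 3@104,3@104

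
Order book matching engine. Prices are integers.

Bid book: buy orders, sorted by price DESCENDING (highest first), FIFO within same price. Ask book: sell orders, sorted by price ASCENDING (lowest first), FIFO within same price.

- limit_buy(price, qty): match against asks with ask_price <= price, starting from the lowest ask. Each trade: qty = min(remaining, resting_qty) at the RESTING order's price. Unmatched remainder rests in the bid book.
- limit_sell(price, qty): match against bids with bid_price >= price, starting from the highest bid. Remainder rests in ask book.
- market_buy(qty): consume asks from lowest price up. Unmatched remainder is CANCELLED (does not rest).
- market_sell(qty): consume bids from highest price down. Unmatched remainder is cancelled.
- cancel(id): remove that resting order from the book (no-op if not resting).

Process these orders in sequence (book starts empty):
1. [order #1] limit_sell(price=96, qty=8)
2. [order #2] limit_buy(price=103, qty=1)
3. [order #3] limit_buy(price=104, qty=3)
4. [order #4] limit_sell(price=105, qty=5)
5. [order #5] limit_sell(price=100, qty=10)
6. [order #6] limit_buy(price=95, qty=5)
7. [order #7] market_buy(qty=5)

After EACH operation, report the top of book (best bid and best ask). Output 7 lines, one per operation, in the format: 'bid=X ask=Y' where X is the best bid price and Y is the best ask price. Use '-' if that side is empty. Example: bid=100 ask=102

Answer: bid=- ask=96
bid=- ask=96
bid=- ask=96
bid=- ask=96
bid=- ask=96
bid=95 ask=96
bid=95 ask=100

Derivation:
After op 1 [order #1] limit_sell(price=96, qty=8): fills=none; bids=[-] asks=[#1:8@96]
After op 2 [order #2] limit_buy(price=103, qty=1): fills=#2x#1:1@96; bids=[-] asks=[#1:7@96]
After op 3 [order #3] limit_buy(price=104, qty=3): fills=#3x#1:3@96; bids=[-] asks=[#1:4@96]
After op 4 [order #4] limit_sell(price=105, qty=5): fills=none; bids=[-] asks=[#1:4@96 #4:5@105]
After op 5 [order #5] limit_sell(price=100, qty=10): fills=none; bids=[-] asks=[#1:4@96 #5:10@100 #4:5@105]
After op 6 [order #6] limit_buy(price=95, qty=5): fills=none; bids=[#6:5@95] asks=[#1:4@96 #5:10@100 #4:5@105]
After op 7 [order #7] market_buy(qty=5): fills=#7x#1:4@96 #7x#5:1@100; bids=[#6:5@95] asks=[#5:9@100 #4:5@105]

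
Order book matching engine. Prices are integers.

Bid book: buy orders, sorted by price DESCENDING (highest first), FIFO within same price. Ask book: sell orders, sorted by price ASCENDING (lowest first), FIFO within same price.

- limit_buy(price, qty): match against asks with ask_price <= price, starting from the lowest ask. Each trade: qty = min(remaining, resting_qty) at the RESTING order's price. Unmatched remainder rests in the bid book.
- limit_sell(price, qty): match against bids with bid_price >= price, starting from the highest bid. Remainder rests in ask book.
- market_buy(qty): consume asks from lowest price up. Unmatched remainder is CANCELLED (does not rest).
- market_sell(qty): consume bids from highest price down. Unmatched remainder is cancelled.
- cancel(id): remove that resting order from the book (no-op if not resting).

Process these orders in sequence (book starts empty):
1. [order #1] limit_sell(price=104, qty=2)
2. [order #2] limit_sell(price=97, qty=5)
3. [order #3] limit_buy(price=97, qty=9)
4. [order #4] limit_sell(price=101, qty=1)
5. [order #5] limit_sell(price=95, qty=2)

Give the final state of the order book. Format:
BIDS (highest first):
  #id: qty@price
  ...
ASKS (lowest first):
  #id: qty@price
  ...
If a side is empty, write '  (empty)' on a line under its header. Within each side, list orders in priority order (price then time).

Answer: BIDS (highest first):
  #3: 2@97
ASKS (lowest first):
  #4: 1@101
  #1: 2@104

Derivation:
After op 1 [order #1] limit_sell(price=104, qty=2): fills=none; bids=[-] asks=[#1:2@104]
After op 2 [order #2] limit_sell(price=97, qty=5): fills=none; bids=[-] asks=[#2:5@97 #1:2@104]
After op 3 [order #3] limit_buy(price=97, qty=9): fills=#3x#2:5@97; bids=[#3:4@97] asks=[#1:2@104]
After op 4 [order #4] limit_sell(price=101, qty=1): fills=none; bids=[#3:4@97] asks=[#4:1@101 #1:2@104]
After op 5 [order #5] limit_sell(price=95, qty=2): fills=#3x#5:2@97; bids=[#3:2@97] asks=[#4:1@101 #1:2@104]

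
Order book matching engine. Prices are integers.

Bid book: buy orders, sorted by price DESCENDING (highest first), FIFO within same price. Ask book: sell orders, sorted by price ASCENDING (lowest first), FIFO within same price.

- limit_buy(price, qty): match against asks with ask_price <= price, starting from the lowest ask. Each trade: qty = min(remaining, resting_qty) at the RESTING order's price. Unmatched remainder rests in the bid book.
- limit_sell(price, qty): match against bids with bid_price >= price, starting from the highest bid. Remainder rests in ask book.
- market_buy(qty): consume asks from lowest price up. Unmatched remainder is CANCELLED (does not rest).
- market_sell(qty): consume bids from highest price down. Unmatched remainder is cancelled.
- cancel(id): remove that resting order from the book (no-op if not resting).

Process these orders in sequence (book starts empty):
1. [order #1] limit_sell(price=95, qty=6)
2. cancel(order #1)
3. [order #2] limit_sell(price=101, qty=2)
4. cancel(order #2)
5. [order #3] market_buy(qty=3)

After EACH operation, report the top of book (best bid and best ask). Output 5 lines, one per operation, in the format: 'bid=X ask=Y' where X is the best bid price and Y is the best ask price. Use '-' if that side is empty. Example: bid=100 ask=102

After op 1 [order #1] limit_sell(price=95, qty=6): fills=none; bids=[-] asks=[#1:6@95]
After op 2 cancel(order #1): fills=none; bids=[-] asks=[-]
After op 3 [order #2] limit_sell(price=101, qty=2): fills=none; bids=[-] asks=[#2:2@101]
After op 4 cancel(order #2): fills=none; bids=[-] asks=[-]
After op 5 [order #3] market_buy(qty=3): fills=none; bids=[-] asks=[-]

Answer: bid=- ask=95
bid=- ask=-
bid=- ask=101
bid=- ask=-
bid=- ask=-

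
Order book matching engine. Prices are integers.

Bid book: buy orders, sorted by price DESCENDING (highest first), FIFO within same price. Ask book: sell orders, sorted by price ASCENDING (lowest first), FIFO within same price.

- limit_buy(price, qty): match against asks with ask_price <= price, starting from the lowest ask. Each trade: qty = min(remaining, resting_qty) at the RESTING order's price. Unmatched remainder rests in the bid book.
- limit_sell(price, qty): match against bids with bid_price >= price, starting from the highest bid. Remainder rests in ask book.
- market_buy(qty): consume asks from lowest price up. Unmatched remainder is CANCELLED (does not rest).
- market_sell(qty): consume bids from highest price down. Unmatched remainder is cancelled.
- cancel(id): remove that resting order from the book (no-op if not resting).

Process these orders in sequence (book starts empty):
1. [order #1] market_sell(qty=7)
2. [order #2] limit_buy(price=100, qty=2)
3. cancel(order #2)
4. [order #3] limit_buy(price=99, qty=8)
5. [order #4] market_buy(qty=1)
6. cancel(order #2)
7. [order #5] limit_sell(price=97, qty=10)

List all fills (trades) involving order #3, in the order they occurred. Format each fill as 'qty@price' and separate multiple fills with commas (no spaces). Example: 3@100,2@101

Answer: 8@99

Derivation:
After op 1 [order #1] market_sell(qty=7): fills=none; bids=[-] asks=[-]
After op 2 [order #2] limit_buy(price=100, qty=2): fills=none; bids=[#2:2@100] asks=[-]
After op 3 cancel(order #2): fills=none; bids=[-] asks=[-]
After op 4 [order #3] limit_buy(price=99, qty=8): fills=none; bids=[#3:8@99] asks=[-]
After op 5 [order #4] market_buy(qty=1): fills=none; bids=[#3:8@99] asks=[-]
After op 6 cancel(order #2): fills=none; bids=[#3:8@99] asks=[-]
After op 7 [order #5] limit_sell(price=97, qty=10): fills=#3x#5:8@99; bids=[-] asks=[#5:2@97]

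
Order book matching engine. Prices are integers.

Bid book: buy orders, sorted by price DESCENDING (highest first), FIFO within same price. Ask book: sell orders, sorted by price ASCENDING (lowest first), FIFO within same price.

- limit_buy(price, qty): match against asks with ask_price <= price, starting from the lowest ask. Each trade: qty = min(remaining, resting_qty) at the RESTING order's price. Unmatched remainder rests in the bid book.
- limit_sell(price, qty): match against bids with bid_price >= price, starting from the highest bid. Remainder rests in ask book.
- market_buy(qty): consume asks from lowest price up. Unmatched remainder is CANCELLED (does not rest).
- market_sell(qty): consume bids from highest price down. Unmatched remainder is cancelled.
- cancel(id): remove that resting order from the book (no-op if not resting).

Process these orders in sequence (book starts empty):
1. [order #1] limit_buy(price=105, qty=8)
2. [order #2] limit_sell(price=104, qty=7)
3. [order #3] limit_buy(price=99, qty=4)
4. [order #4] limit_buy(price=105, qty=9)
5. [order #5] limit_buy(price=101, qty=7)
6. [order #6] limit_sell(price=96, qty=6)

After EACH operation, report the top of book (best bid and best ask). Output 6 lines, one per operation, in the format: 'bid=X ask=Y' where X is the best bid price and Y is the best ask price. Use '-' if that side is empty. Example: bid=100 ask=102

After op 1 [order #1] limit_buy(price=105, qty=8): fills=none; bids=[#1:8@105] asks=[-]
After op 2 [order #2] limit_sell(price=104, qty=7): fills=#1x#2:7@105; bids=[#1:1@105] asks=[-]
After op 3 [order #3] limit_buy(price=99, qty=4): fills=none; bids=[#1:1@105 #3:4@99] asks=[-]
After op 4 [order #4] limit_buy(price=105, qty=9): fills=none; bids=[#1:1@105 #4:9@105 #3:4@99] asks=[-]
After op 5 [order #5] limit_buy(price=101, qty=7): fills=none; bids=[#1:1@105 #4:9@105 #5:7@101 #3:4@99] asks=[-]
After op 6 [order #6] limit_sell(price=96, qty=6): fills=#1x#6:1@105 #4x#6:5@105; bids=[#4:4@105 #5:7@101 #3:4@99] asks=[-]

Answer: bid=105 ask=-
bid=105 ask=-
bid=105 ask=-
bid=105 ask=-
bid=105 ask=-
bid=105 ask=-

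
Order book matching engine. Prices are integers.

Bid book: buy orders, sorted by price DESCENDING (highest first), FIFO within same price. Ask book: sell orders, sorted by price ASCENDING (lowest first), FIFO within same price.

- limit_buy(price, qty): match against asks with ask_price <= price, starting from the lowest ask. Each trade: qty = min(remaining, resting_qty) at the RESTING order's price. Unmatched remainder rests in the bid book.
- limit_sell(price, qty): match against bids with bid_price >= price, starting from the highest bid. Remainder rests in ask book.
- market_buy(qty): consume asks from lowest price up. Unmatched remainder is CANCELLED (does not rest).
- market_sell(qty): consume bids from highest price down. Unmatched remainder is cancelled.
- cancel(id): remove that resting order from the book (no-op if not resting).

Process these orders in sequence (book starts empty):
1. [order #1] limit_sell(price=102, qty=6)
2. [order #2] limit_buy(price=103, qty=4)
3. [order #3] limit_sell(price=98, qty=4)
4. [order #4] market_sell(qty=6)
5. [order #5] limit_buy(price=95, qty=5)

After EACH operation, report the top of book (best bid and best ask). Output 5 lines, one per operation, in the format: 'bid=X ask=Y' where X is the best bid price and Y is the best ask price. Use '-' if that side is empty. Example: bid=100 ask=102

Answer: bid=- ask=102
bid=- ask=102
bid=- ask=98
bid=- ask=98
bid=95 ask=98

Derivation:
After op 1 [order #1] limit_sell(price=102, qty=6): fills=none; bids=[-] asks=[#1:6@102]
After op 2 [order #2] limit_buy(price=103, qty=4): fills=#2x#1:4@102; bids=[-] asks=[#1:2@102]
After op 3 [order #3] limit_sell(price=98, qty=4): fills=none; bids=[-] asks=[#3:4@98 #1:2@102]
After op 4 [order #4] market_sell(qty=6): fills=none; bids=[-] asks=[#3:4@98 #1:2@102]
After op 5 [order #5] limit_buy(price=95, qty=5): fills=none; bids=[#5:5@95] asks=[#3:4@98 #1:2@102]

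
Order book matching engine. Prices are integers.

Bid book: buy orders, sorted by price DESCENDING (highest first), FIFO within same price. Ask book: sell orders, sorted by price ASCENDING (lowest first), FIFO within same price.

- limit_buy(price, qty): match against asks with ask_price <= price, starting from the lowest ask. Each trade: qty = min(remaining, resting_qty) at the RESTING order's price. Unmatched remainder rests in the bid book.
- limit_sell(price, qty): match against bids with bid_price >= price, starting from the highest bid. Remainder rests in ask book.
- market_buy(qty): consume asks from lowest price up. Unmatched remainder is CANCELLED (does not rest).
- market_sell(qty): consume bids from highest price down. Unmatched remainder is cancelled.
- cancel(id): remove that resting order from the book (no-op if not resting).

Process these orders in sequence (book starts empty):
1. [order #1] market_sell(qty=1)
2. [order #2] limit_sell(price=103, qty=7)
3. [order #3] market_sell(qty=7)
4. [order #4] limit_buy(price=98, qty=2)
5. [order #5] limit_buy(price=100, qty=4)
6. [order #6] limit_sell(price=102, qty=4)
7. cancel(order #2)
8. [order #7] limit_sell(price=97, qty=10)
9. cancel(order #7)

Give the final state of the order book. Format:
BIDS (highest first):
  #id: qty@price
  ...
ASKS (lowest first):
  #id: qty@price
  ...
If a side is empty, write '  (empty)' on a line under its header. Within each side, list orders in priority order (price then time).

Answer: BIDS (highest first):
  (empty)
ASKS (lowest first):
  #6: 4@102

Derivation:
After op 1 [order #1] market_sell(qty=1): fills=none; bids=[-] asks=[-]
After op 2 [order #2] limit_sell(price=103, qty=7): fills=none; bids=[-] asks=[#2:7@103]
After op 3 [order #3] market_sell(qty=7): fills=none; bids=[-] asks=[#2:7@103]
After op 4 [order #4] limit_buy(price=98, qty=2): fills=none; bids=[#4:2@98] asks=[#2:7@103]
After op 5 [order #5] limit_buy(price=100, qty=4): fills=none; bids=[#5:4@100 #4:2@98] asks=[#2:7@103]
After op 6 [order #6] limit_sell(price=102, qty=4): fills=none; bids=[#5:4@100 #4:2@98] asks=[#6:4@102 #2:7@103]
After op 7 cancel(order #2): fills=none; bids=[#5:4@100 #4:2@98] asks=[#6:4@102]
After op 8 [order #7] limit_sell(price=97, qty=10): fills=#5x#7:4@100 #4x#7:2@98; bids=[-] asks=[#7:4@97 #6:4@102]
After op 9 cancel(order #7): fills=none; bids=[-] asks=[#6:4@102]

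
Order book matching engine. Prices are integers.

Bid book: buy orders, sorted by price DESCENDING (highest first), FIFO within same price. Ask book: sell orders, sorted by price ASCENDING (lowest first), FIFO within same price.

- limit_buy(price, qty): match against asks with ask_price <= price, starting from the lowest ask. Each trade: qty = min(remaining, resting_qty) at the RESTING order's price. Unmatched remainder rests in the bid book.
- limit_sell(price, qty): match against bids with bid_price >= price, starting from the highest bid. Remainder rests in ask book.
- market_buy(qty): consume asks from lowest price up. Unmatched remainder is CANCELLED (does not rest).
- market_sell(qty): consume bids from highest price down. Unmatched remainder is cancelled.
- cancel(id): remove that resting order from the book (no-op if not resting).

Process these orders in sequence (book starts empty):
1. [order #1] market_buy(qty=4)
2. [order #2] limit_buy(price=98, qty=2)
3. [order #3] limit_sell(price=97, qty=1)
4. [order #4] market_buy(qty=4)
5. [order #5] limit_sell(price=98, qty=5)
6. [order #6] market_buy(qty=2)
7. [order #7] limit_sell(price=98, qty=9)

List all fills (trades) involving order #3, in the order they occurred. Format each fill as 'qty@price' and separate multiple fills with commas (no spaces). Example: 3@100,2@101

Answer: 1@98

Derivation:
After op 1 [order #1] market_buy(qty=4): fills=none; bids=[-] asks=[-]
After op 2 [order #2] limit_buy(price=98, qty=2): fills=none; bids=[#2:2@98] asks=[-]
After op 3 [order #3] limit_sell(price=97, qty=1): fills=#2x#3:1@98; bids=[#2:1@98] asks=[-]
After op 4 [order #4] market_buy(qty=4): fills=none; bids=[#2:1@98] asks=[-]
After op 5 [order #5] limit_sell(price=98, qty=5): fills=#2x#5:1@98; bids=[-] asks=[#5:4@98]
After op 6 [order #6] market_buy(qty=2): fills=#6x#5:2@98; bids=[-] asks=[#5:2@98]
After op 7 [order #7] limit_sell(price=98, qty=9): fills=none; bids=[-] asks=[#5:2@98 #7:9@98]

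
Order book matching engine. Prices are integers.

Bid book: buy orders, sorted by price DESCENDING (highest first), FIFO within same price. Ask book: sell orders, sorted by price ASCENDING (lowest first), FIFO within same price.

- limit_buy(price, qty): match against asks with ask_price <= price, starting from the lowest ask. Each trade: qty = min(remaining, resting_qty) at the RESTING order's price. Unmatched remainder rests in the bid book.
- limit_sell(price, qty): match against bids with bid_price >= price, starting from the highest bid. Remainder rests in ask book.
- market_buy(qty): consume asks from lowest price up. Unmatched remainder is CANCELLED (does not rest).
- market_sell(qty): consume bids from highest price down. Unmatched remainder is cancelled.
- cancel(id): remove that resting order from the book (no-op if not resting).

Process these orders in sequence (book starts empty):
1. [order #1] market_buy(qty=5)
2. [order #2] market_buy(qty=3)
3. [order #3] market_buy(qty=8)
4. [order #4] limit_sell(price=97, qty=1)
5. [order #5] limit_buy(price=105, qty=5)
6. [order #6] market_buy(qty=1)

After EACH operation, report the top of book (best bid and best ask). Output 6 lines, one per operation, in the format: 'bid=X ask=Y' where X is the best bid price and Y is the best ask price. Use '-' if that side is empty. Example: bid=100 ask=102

After op 1 [order #1] market_buy(qty=5): fills=none; bids=[-] asks=[-]
After op 2 [order #2] market_buy(qty=3): fills=none; bids=[-] asks=[-]
After op 3 [order #3] market_buy(qty=8): fills=none; bids=[-] asks=[-]
After op 4 [order #4] limit_sell(price=97, qty=1): fills=none; bids=[-] asks=[#4:1@97]
After op 5 [order #5] limit_buy(price=105, qty=5): fills=#5x#4:1@97; bids=[#5:4@105] asks=[-]
After op 6 [order #6] market_buy(qty=1): fills=none; bids=[#5:4@105] asks=[-]

Answer: bid=- ask=-
bid=- ask=-
bid=- ask=-
bid=- ask=97
bid=105 ask=-
bid=105 ask=-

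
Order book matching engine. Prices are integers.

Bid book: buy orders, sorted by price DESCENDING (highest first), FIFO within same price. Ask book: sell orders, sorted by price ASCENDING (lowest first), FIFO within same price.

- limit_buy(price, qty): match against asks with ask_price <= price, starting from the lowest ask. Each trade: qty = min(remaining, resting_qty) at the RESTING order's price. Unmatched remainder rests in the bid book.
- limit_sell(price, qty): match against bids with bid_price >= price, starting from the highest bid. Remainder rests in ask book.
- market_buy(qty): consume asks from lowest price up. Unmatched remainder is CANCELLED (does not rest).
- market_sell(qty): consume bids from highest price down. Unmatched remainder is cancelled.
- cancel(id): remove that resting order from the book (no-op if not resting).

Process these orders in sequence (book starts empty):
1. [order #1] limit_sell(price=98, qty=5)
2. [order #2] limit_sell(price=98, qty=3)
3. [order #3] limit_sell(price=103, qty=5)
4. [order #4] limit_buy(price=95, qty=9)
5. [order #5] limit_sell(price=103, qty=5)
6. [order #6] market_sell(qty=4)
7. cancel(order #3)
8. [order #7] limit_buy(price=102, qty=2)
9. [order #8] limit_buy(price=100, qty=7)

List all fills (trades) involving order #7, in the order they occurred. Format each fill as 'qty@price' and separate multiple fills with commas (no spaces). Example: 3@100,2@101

After op 1 [order #1] limit_sell(price=98, qty=5): fills=none; bids=[-] asks=[#1:5@98]
After op 2 [order #2] limit_sell(price=98, qty=3): fills=none; bids=[-] asks=[#1:5@98 #2:3@98]
After op 3 [order #3] limit_sell(price=103, qty=5): fills=none; bids=[-] asks=[#1:5@98 #2:3@98 #3:5@103]
After op 4 [order #4] limit_buy(price=95, qty=9): fills=none; bids=[#4:9@95] asks=[#1:5@98 #2:3@98 #3:5@103]
After op 5 [order #5] limit_sell(price=103, qty=5): fills=none; bids=[#4:9@95] asks=[#1:5@98 #2:3@98 #3:5@103 #5:5@103]
After op 6 [order #6] market_sell(qty=4): fills=#4x#6:4@95; bids=[#4:5@95] asks=[#1:5@98 #2:3@98 #3:5@103 #5:5@103]
After op 7 cancel(order #3): fills=none; bids=[#4:5@95] asks=[#1:5@98 #2:3@98 #5:5@103]
After op 8 [order #7] limit_buy(price=102, qty=2): fills=#7x#1:2@98; bids=[#4:5@95] asks=[#1:3@98 #2:3@98 #5:5@103]
After op 9 [order #8] limit_buy(price=100, qty=7): fills=#8x#1:3@98 #8x#2:3@98; bids=[#8:1@100 #4:5@95] asks=[#5:5@103]

Answer: 2@98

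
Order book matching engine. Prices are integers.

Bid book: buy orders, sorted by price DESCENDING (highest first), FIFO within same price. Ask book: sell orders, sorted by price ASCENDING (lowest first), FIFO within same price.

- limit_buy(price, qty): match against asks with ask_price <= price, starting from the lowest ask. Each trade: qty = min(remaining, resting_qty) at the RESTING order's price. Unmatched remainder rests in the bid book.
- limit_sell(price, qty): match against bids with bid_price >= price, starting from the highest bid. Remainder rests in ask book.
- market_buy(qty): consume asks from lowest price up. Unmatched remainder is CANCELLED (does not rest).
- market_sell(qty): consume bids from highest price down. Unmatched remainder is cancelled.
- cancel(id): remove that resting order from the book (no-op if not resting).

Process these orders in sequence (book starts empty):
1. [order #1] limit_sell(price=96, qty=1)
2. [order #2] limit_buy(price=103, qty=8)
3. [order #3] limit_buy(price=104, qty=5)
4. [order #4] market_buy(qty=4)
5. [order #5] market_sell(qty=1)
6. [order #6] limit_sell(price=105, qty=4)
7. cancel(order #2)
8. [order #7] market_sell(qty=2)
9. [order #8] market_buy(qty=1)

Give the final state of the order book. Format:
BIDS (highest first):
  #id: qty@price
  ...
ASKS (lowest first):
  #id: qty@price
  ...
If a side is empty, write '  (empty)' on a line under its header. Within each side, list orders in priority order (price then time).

Answer: BIDS (highest first):
  #3: 2@104
ASKS (lowest first):
  #6: 3@105

Derivation:
After op 1 [order #1] limit_sell(price=96, qty=1): fills=none; bids=[-] asks=[#1:1@96]
After op 2 [order #2] limit_buy(price=103, qty=8): fills=#2x#1:1@96; bids=[#2:7@103] asks=[-]
After op 3 [order #3] limit_buy(price=104, qty=5): fills=none; bids=[#3:5@104 #2:7@103] asks=[-]
After op 4 [order #4] market_buy(qty=4): fills=none; bids=[#3:5@104 #2:7@103] asks=[-]
After op 5 [order #5] market_sell(qty=1): fills=#3x#5:1@104; bids=[#3:4@104 #2:7@103] asks=[-]
After op 6 [order #6] limit_sell(price=105, qty=4): fills=none; bids=[#3:4@104 #2:7@103] asks=[#6:4@105]
After op 7 cancel(order #2): fills=none; bids=[#3:4@104] asks=[#6:4@105]
After op 8 [order #7] market_sell(qty=2): fills=#3x#7:2@104; bids=[#3:2@104] asks=[#6:4@105]
After op 9 [order #8] market_buy(qty=1): fills=#8x#6:1@105; bids=[#3:2@104] asks=[#6:3@105]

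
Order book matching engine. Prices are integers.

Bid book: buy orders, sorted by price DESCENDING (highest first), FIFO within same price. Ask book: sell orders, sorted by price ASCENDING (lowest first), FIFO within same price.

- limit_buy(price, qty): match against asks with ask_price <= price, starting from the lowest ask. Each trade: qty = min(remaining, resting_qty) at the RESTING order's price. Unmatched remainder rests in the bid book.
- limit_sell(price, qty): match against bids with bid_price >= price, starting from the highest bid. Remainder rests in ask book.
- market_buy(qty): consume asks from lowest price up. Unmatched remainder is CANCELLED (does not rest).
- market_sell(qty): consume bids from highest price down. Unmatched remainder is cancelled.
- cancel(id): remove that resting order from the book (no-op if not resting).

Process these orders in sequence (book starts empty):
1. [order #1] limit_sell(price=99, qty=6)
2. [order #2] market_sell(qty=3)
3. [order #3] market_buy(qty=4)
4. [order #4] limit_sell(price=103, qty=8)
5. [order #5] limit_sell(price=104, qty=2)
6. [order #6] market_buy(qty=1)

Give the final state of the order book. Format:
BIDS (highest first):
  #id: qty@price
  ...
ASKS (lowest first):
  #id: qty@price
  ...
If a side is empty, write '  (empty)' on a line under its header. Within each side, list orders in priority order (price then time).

After op 1 [order #1] limit_sell(price=99, qty=6): fills=none; bids=[-] asks=[#1:6@99]
After op 2 [order #2] market_sell(qty=3): fills=none; bids=[-] asks=[#1:6@99]
After op 3 [order #3] market_buy(qty=4): fills=#3x#1:4@99; bids=[-] asks=[#1:2@99]
After op 4 [order #4] limit_sell(price=103, qty=8): fills=none; bids=[-] asks=[#1:2@99 #4:8@103]
After op 5 [order #5] limit_sell(price=104, qty=2): fills=none; bids=[-] asks=[#1:2@99 #4:8@103 #5:2@104]
After op 6 [order #6] market_buy(qty=1): fills=#6x#1:1@99; bids=[-] asks=[#1:1@99 #4:8@103 #5:2@104]

Answer: BIDS (highest first):
  (empty)
ASKS (lowest first):
  #1: 1@99
  #4: 8@103
  #5: 2@104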